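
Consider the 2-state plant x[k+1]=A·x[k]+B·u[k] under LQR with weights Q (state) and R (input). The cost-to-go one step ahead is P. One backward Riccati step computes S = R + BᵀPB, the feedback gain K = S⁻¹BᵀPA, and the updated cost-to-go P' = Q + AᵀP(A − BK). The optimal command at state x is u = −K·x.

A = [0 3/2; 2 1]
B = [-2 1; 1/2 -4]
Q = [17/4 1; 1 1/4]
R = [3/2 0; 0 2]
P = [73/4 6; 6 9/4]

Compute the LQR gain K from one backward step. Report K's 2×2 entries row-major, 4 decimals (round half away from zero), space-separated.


BᵀP = [-33.5000 -10.8750; -5.7500 -3.0000]
S = R + BᵀPB = [3/2 0; 0 2] + [61.5625 10.0000; 10.0000 6.2500] = [63.0625 10.0000; 10.0000 8.2500]
BᵀPA = [-21.7500 -61.1250; -6.0000 -11.6250]
K = S⁻¹·BᵀPA = [-0.2842 -0.9233; -0.3828 -0.2899]
A−BK = [-0.1856 -0.0567; 0.6109 0.3019]
AᵀP(A−BK) = [0.5220 0.6786; 0.6786 1.5052]
P' = Q + AᵀP(A−BK) = [4.7720 1.6786; 1.6786 1.7552]
tr(P') = 6.5272

-0.2842 -0.9233 -0.3828 -0.2899


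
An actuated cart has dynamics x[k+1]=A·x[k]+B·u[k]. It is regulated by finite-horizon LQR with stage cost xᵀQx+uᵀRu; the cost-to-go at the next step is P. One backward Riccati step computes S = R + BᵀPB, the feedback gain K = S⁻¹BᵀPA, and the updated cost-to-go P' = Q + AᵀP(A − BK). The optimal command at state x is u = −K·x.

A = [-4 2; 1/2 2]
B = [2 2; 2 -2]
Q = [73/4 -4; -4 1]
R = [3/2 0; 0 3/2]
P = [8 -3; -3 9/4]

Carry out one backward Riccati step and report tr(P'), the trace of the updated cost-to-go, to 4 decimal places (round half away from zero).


BᵀP = [10.0000 -1.5000; 22.0000 -10.5000]
S = R + BᵀPB = [3/2 0; 0 3/2] + [17.0000 23.0000; 23.0000 65.0000] = [18.5000 23.0000; 23.0000 66.5000]
BᵀPA = [-40.7500 17.0000; -93.2500 23.0000]
K = S⁻¹·BᵀPA = [-0.8059 0.8578; -1.1235 0.0492]
A−BK = [-0.1412 0.1861; -0.1353 0.3829]
AᵀP(A−BK) = [2.9537 -1.2088; -1.2088 1.2866]
P' = Q + AᵀP(A−BK) = [21.2037 -5.2088; -5.2088 2.2866]
tr(P') = 23.4903

23.4903


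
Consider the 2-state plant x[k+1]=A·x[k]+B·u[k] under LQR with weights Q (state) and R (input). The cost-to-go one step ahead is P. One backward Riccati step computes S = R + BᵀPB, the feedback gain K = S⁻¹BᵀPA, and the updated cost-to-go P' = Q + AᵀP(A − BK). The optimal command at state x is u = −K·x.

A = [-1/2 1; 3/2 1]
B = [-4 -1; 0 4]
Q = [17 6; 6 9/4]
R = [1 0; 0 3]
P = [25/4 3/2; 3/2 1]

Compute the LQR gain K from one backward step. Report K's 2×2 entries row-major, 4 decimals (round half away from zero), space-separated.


BᵀP = [-25.0000 -6.0000; -0.2500 2.5000]
S = R + BᵀPB = [1 0; 0 3] + [100.0000 1.0000; 1.0000 10.2500] = [101.0000 1.0000; 1.0000 13.2500]
BᵀPA = [3.5000 -31.0000; 3.8750 2.2500]
K = S⁻¹·BᵀPA = [0.0318 -0.3088; 0.2901 0.1931]
A−BK = [-0.0828 -0.0423; 0.3398 0.2275]
AᵀP(A−BK) = [0.3273 0.2076; 0.2076 0.2414]
P' = Q + AᵀP(A−BK) = [17.3273 6.2076; 6.2076 2.4914]
tr(P') = 19.8187

0.0318 -0.3088 0.2901 0.1931


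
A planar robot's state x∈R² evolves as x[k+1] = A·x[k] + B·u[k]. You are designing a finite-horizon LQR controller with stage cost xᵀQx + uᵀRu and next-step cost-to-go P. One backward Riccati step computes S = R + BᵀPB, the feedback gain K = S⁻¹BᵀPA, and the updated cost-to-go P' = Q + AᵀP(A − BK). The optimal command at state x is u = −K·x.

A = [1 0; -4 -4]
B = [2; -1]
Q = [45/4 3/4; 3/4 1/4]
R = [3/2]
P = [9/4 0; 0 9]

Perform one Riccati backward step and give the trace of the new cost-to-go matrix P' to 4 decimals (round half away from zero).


BᵀP = [4.5000 -9.0000]
S = R + BᵀPB = [3/2] + [18.0000] = [19.5000]
BᵀPA = [40.5000 36.0000]
K = S⁻¹·BᵀPA = [2.0769 1.8462]
A−BK = [-3.1538 -3.6923; -1.9231 -2.1538]
AᵀP(A−BK) = [62.1346 69.2308; 69.2308 77.5385]
P' = Q + AᵀP(A−BK) = [73.3846 69.9808; 69.9808 77.7885]
tr(P') = 151.1731

151.1731


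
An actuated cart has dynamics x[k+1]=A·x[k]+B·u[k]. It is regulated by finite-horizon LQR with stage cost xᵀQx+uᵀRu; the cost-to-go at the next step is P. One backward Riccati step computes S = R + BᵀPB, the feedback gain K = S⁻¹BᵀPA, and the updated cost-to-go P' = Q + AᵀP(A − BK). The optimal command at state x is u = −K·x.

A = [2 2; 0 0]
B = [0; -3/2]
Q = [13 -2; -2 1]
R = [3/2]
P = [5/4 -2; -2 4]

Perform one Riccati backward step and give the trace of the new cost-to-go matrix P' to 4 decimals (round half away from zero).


17.1429

BᵀP = [3.0000 -6.0000]
S = R + BᵀPB = [3/2] + [9.0000] = [10.5000]
BᵀPA = [6.0000 6.0000]
K = S⁻¹·BᵀPA = [0.5714 0.5714]
A−BK = [2.0000 2.0000; 0.8571 0.8571]
AᵀP(A−BK) = [1.5714 1.5714; 1.5714 1.5714]
P' = Q + AᵀP(A−BK) = [14.5714 -0.4286; -0.4286 2.5714]
tr(P') = 17.1429


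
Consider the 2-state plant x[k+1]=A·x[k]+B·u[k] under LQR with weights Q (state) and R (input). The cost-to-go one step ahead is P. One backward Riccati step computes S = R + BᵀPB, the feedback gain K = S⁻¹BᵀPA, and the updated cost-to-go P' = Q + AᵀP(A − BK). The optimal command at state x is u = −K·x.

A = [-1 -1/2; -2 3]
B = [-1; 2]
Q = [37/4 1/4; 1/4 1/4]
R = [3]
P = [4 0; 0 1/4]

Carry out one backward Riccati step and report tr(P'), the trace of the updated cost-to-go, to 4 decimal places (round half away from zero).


BᵀP = [-4.0000 0.5000]
S = R + BᵀPB = [3] + [5.0000] = [8.0000]
BᵀPA = [3.0000 3.5000]
K = S⁻¹·BᵀPA = [0.3750 0.4375]
A−BK = [-0.6250 -0.0625; -2.7500 2.1250]
AᵀP(A−BK) = [3.8750 -0.8125; -0.8125 1.7188]
P' = Q + AᵀP(A−BK) = [13.1250 -0.5625; -0.5625 1.9688]
tr(P') = 15.0938

15.0938


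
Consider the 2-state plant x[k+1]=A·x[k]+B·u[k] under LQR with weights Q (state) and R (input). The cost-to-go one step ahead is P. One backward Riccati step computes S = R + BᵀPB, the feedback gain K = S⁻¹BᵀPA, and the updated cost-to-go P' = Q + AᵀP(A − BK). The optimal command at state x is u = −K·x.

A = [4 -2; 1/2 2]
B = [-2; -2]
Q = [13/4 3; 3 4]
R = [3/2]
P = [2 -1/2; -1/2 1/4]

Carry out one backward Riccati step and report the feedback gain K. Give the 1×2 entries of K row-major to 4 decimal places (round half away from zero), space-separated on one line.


-1.8077 1.0769

BᵀP = [-3.0000 0.5000]
S = R + BᵀPB = [3/2] + [5.0000] = [6.5000]
BᵀPA = [-11.7500 7.0000]
K = S⁻¹·BᵀPA = [-1.8077 1.0769]
A−BK = [0.3846 0.1538; -3.1154 4.1538]
AᵀP(A−BK) = [8.8221 -6.5962; -6.5962 5.4615]
P' = Q + AᵀP(A−BK) = [12.0721 -3.5962; -3.5962 9.4615]
tr(P') = 21.5337


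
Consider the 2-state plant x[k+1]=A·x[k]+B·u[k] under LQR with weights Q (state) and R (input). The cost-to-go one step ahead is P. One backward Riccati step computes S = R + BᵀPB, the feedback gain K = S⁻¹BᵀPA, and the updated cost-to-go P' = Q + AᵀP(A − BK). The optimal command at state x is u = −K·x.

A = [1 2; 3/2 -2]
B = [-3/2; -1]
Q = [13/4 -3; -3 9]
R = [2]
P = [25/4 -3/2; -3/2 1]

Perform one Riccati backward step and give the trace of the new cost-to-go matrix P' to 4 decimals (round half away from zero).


27.8719

BᵀP = [-7.8750 1.2500]
S = R + BᵀPB = [2] + [10.5625] = [12.5625]
BᵀPA = [-6.0000 -18.2500]
K = S⁻¹·BᵀPA = [-0.4776 -1.4527]
A−BK = [0.2836 -0.1791; 1.0224 -3.4527]
AᵀP(A−BK) = [1.1343 -0.7164; -0.7164 14.4876]
P' = Q + AᵀP(A−BK) = [4.3843 -3.7164; -3.7164 23.4876]
tr(P') = 27.8719


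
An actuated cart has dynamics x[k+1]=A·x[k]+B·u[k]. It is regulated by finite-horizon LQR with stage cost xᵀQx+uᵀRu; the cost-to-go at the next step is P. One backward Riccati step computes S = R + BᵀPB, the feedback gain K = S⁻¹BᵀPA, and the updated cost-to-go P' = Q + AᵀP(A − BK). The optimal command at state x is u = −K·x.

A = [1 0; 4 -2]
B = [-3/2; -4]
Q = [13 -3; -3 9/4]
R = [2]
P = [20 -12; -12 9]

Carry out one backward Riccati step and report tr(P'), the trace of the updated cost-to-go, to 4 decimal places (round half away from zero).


29.6330

BᵀP = [18.0000 -18.0000]
S = R + BᵀPB = [2] + [45.0000] = [47.0000]
BᵀPA = [-54.0000 36.0000]
K = S⁻¹·BᵀPA = [-1.1489 0.7660]
A−BK = [-0.7234 1.1489; -0.5957 1.0638]
AᵀP(A−BK) = [5.9574 -6.6383; -6.6383 8.4255]
P' = Q + AᵀP(A−BK) = [18.9574 -9.6383; -9.6383 10.6755]
tr(P') = 29.6330


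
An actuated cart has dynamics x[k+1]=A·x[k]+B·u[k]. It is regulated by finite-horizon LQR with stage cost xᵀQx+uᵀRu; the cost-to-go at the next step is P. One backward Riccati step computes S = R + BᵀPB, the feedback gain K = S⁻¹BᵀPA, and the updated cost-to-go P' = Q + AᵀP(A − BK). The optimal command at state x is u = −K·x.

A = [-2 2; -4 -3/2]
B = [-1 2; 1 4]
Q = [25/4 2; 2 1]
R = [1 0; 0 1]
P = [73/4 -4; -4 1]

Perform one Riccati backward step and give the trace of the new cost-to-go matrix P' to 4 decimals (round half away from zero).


BᵀP = [-22.2500 5.0000; 20.5000 -4.0000]
S = R + BᵀPB = [1 0; 0 1] + [27.2500 -24.5000; -24.5000 25.0000] = [28.2500 -24.5000; -24.5000 26.0000]
BᵀPA = [24.5000 -52.0000; -25.0000 47.0000]
K = S⁻¹·BᵀPA = [0.1825 -1.4935; -0.7896 0.4004]
A−BK = [-0.2384 -0.2942; -1.0242 -1.6080]
AᵀP(A−BK) = [0.7896 -0.4004; -0.4004 2.7714]
P' = Q + AᵀP(A−BK) = [7.0396 1.5996; 1.5996 3.7714]
tr(P') = 10.8110

10.8110


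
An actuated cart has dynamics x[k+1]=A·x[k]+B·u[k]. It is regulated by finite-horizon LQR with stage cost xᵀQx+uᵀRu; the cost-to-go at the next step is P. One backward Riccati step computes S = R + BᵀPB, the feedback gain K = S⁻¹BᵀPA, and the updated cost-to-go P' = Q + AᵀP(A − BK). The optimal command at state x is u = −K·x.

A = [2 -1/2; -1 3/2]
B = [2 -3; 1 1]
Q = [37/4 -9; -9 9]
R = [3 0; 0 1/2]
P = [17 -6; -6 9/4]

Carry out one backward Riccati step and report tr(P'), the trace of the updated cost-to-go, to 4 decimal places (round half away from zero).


18.7318

BᵀP = [28.0000 -9.7500; -57.0000 20.2500]
S = R + BᵀPB = [3 0; 0 1/2] + [46.2500 -93.7500; -93.7500 191.2500] = [49.2500 -93.7500; -93.7500 191.7500]
BᵀPA = [65.7500 -28.6250; -134.2500 58.8750]
K = S⁻¹·BᵀPA = [0.0330 0.0469; -0.6840 0.3300]
A−BK = [-0.1180 0.3961; -0.3491 1.1232]
AᵀP(A−BK) = [0.2538 -0.1601; -0.1601 0.2280]
P' = Q + AᵀP(A−BK) = [9.5038 -9.1601; -9.1601 9.2280]
tr(P') = 18.7318


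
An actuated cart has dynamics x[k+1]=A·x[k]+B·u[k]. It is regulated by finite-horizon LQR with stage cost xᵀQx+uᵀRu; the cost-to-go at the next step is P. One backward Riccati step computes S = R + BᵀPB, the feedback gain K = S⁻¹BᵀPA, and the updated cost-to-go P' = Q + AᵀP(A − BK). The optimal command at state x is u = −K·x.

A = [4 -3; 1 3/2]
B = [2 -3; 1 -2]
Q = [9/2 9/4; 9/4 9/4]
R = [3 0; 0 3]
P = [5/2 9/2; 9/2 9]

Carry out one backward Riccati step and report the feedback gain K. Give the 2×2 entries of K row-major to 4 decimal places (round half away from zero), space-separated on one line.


0.3899 -0.0612 -0.6264 -0.0147

BᵀP = [9.5000 18.0000; -16.5000 -31.5000]
S = R + BᵀPB = [3 0; 0 3] + [37.0000 -64.5000; -64.5000 112.5000] = [40.0000 -64.5000; -64.5000 115.5000]
BᵀPA = [56.0000 -1.5000; -97.5000 2.2500]
K = S⁻¹·BᵀPA = [0.3899 -0.0612; -0.6264 -0.0147]
A−BK = [1.3409 -2.9217; -0.6427 1.5318]
AᵀP(A−BK) = [2.0897 -1.0057; -1.0057 2.1913]
P' = Q + AᵀP(A−BK) = [6.5897 1.2443; 1.2443 4.4413]
tr(P') = 11.0310


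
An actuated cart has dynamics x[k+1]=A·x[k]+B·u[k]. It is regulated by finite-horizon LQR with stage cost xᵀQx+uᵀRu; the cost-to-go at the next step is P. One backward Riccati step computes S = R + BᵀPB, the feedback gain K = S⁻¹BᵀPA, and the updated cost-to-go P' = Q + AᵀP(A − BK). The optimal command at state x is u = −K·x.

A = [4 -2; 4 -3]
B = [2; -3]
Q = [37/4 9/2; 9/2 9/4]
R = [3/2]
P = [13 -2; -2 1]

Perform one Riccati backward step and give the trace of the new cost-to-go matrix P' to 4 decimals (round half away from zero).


71.5173

BᵀP = [32.0000 -7.0000]
S = R + BᵀPB = [3/2] + [85.0000] = [86.5000]
BᵀPA = [100.0000 -43.0000]
K = S⁻¹·BᵀPA = [1.1561 -0.4971]
A−BK = [1.6879 -1.0058; 7.4682 -4.4913]
AᵀP(A−BK) = [44.3931 -26.2890; -26.2890 15.6243]
P' = Q + AᵀP(A−BK) = [53.6431 -21.7890; -21.7890 17.8743]
tr(P') = 71.5173


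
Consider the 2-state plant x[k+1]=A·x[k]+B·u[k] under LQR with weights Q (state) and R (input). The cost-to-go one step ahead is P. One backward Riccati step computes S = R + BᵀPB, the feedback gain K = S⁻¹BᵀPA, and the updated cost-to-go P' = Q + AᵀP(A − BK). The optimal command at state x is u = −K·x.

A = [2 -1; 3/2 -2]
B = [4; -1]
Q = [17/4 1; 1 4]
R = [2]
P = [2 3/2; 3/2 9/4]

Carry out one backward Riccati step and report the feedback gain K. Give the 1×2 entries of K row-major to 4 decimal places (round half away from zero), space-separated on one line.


0.7680 -0.5773

BᵀP = [6.5000 3.7500]
S = R + BᵀPB = [2] + [22.2500] = [24.2500]
BᵀPA = [18.6250 -14.0000]
K = S⁻¹·BᵀPA = [0.7680 -0.5773]
A−BK = [-1.0722 1.3093; 2.2680 -2.5773]
AᵀP(A−BK) = [7.7577 -8.2474; -8.2474 8.9175]
P' = Q + AᵀP(A−BK) = [12.0077 -7.2474; -7.2474 12.9175]
tr(P') = 24.9253


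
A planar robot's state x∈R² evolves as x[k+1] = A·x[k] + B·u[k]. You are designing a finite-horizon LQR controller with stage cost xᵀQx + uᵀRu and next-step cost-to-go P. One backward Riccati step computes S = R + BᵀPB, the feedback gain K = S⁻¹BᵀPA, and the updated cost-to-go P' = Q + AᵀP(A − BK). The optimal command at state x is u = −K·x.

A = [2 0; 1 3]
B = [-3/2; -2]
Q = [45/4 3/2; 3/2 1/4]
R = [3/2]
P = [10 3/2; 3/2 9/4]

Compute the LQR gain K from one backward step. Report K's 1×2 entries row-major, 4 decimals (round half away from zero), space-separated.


BᵀP = [-18.0000 -6.7500]
S = R + BᵀPB = [3/2] + [40.5000] = [42.0000]
BᵀPA = [-42.7500 -20.2500]
K = S⁻¹·BᵀPA = [-1.0179 -0.4821]
A−BK = [0.4732 -0.7232; -1.0357 2.0357]
AᵀP(A−BK) = [4.7366 -4.8616; -4.8616 10.4866]
P' = Q + AᵀP(A−BK) = [15.9866 -3.3616; -3.3616 10.7366]
tr(P') = 26.7232

-1.0179 -0.4821


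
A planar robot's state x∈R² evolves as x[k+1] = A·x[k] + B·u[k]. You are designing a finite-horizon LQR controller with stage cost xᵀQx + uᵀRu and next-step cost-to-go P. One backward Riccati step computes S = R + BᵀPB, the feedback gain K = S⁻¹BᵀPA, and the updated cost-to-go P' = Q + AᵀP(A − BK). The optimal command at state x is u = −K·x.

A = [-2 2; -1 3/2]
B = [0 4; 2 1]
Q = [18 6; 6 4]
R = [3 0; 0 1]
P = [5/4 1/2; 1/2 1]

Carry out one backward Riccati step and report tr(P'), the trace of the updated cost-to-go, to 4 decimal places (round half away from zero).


BᵀP = [1.0000 2.0000; 5.5000 3.0000]
S = R + BᵀPB = [3 0; 0 1] + [4.0000 6.0000; 6.0000 25.0000] = [7.0000 6.0000; 6.0000 26.0000]
BᵀPA = [-4.0000 5.0000; -14.0000 15.5000]
K = S⁻¹·BᵀPA = [-0.1370 0.2534; -0.5068 0.5377]
A−BK = [0.0274 -0.1507; -0.2192 0.4555]
AᵀP(A−BK) = [0.3562 -0.4589; -0.4589 0.6490]
P' = Q + AᵀP(A−BK) = [18.3562 5.5411; 5.5411 4.6490]
tr(P') = 23.0051

23.0051


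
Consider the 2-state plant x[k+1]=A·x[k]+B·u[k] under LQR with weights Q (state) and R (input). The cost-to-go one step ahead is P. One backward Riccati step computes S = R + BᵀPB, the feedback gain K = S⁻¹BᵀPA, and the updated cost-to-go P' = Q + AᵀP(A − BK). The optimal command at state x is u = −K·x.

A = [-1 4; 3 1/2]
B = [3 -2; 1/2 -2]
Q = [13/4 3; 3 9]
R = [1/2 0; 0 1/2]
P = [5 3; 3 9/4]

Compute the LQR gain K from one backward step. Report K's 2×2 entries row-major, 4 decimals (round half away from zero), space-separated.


BᵀP = [16.5000 10.1250; -16.0000 -10.5000]
S = R + BᵀPB = [1/2 0; 0 1/2] + [54.5625 -53.2500; -53.2500 53.0000] = [55.0625 -53.2500; -53.2500 53.5000]
BᵀPA = [13.8750 71.0625; -15.5000 -69.2500]
K = S⁻¹·BᵀPA = [-0.7532 1.0363; -1.0394 -0.2630]
A−BK = [-0.8192 0.3653; 1.2978 -0.5441]
AᵀP(A−BK) = [1.5900 -0.5792; -0.5792 0.7122]
P' = Q + AᵀP(A−BK) = [4.8400 2.4208; 2.4208 9.7122]
tr(P') = 14.5522

-0.7532 1.0363 -1.0394 -0.2630


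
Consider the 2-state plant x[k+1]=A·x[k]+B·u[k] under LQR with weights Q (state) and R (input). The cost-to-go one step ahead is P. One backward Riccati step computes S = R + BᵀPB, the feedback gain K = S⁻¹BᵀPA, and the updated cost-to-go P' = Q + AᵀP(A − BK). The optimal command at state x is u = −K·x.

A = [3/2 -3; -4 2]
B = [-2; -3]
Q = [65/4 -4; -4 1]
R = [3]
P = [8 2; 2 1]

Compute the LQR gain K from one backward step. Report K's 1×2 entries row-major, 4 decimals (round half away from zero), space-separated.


BᵀP = [-22.0000 -7.0000]
S = R + BᵀPB = [3] + [65.0000] = [68.0000]
BᵀPA = [-5.0000 52.0000]
K = S⁻¹·BᵀPA = [-0.0735 0.7647]
A−BK = [1.3529 -1.4706; -4.2206 4.2941]
AᵀP(A−BK) = [9.6324 -10.1765; -10.1765 12.2353]
P' = Q + AᵀP(A−BK) = [25.8824 -14.1765; -14.1765 13.2353]
tr(P') = 39.1176

-0.0735 0.7647


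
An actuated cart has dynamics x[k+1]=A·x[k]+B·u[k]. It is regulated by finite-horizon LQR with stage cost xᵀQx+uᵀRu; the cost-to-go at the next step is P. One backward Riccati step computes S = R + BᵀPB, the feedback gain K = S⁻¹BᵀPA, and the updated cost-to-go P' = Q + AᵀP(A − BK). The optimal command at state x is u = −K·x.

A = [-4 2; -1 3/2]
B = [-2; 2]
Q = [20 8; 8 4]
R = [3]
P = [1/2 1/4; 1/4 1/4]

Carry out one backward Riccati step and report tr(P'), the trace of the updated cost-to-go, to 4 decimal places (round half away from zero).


BᵀP = [-0.5000 0.0000]
S = R + BᵀPB = [3] + [1.0000] = [4.0000]
BᵀPA = [2.0000 -1.0000]
K = S⁻¹·BᵀPA = [0.5000 -0.2500]
A−BK = [-3.0000 1.5000; -2.0000 2.0000]
AᵀP(A−BK) = [9.2500 -5.8750; -5.8750 3.8125]
P' = Q + AᵀP(A−BK) = [29.2500 2.1250; 2.1250 7.8125]
tr(P') = 37.0625

37.0625


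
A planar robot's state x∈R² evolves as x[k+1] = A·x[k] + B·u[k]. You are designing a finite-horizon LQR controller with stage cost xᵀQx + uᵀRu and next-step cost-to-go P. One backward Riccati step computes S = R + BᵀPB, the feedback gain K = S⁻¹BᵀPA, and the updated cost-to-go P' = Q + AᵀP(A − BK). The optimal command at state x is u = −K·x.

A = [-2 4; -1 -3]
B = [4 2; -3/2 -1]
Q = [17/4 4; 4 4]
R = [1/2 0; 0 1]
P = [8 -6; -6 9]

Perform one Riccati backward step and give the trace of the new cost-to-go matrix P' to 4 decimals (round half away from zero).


BᵀP = [41.0000 -37.5000; 22.0000 -21.0000]
S = R + BᵀPB = [1/2 0; 0 1] + [220.2500 119.5000; 119.5000 65.0000] = [220.7500 119.5000; 119.5000 66.0000]
BᵀPA = [-44.5000 276.5000; -23.0000 151.0000]
K = S⁻¹·BᵀPA = [-0.6517 0.7070; 0.8315 1.0078]
A−BK = [-1.0562 -0.8436; -1.1461 -0.9317]
AᵀP(A−BK) = [7.1236 5.6404; 5.6404 5.3397]
P' = Q + AᵀP(A−BK) = [11.3736 9.6404; 9.6404 9.3397]
tr(P') = 20.7133

20.7133


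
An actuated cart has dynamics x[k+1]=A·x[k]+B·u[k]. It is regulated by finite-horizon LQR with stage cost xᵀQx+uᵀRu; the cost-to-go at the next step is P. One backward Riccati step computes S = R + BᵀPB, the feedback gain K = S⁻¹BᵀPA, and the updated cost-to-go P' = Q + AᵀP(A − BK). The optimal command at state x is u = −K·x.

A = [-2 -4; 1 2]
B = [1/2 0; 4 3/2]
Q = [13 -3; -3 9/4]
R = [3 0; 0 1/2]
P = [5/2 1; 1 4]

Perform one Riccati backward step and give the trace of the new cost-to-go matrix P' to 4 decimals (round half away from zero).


BᵀP = [5.2500 16.5000; 1.5000 6.0000]
S = R + BᵀPB = [3 0; 0 1/2] + [68.6250 24.7500; 24.7500 9.0000] = [71.6250 24.7500; 24.7500 9.5000]
BᵀPA = [6.0000 12.0000; 3.0000 6.0000]
K = S⁻¹·BᵀPA = [-0.2541 -0.5083; 0.9779 1.9558]
A−BK = [-1.8729 -3.7459; 0.5497 1.0994]
AᵀP(A−BK) = [8.5912 17.1823; 17.1823 34.3646]
P' = Q + AᵀP(A−BK) = [21.5912 14.1823; 14.1823 36.6146]
tr(P') = 58.2058

58.2058


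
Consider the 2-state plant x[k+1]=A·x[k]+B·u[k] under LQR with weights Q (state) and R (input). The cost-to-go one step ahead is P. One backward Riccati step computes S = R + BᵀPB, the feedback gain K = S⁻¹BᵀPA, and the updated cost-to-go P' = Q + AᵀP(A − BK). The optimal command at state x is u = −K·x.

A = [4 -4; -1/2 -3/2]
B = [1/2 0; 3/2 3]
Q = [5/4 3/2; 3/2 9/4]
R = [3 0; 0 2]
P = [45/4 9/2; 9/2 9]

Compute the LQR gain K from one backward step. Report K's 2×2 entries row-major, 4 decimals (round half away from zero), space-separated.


3.1398 -3.2681 -1.2995 0.7219

BᵀP = [12.3750 15.7500; 13.5000 27.0000]
S = R + BᵀPB = [3 0; 0 2] + [29.8125 47.2500; 47.2500 81.0000] = [32.8125 47.2500; 47.2500 83.0000]
BᵀPA = [41.6250 -73.1250; 40.5000 -94.5000]
K = S⁻¹·BᵀPA = [3.1398 -3.2681; -1.2995 0.7219]
A−BK = [2.4301 -2.3659; -1.3113 1.2364]
AᵀP(A−BK) = [86.1841 -84.4515; -84.4515 83.4889]
P' = Q + AᵀP(A−BK) = [87.4341 -82.9515; -82.9515 85.7389]
tr(P') = 173.1730


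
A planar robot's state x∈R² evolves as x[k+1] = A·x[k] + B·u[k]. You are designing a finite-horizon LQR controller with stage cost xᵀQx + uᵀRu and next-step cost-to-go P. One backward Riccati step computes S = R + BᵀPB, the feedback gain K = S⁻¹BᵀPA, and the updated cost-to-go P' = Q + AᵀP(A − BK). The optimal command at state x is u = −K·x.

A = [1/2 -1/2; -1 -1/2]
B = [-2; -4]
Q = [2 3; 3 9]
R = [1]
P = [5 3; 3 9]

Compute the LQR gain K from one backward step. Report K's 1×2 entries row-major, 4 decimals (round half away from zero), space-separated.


0.1455 0.1502

BᵀP = [-22.0000 -42.0000]
S = R + BᵀPB = [1] + [212.0000] = [213.0000]
BᵀPA = [31.0000 32.0000]
K = S⁻¹·BᵀPA = [0.1455 0.1502]
A−BK = [0.7911 -0.1995; -0.4178 0.1009]
AᵀP(A−BK) = [2.7383 -0.6573; -0.6573 0.1925]
P' = Q + AᵀP(A−BK) = [4.7383 2.3427; 2.3427 9.1925]
tr(P') = 13.9308


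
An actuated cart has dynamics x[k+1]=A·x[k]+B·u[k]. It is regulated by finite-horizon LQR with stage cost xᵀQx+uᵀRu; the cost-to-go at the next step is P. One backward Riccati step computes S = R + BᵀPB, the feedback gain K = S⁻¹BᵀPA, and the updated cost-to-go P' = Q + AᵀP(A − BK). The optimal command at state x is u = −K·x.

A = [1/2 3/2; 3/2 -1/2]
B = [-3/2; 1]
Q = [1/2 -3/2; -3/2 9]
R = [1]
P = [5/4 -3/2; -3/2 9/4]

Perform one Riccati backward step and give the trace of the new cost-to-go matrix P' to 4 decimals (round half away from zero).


BᵀP = [-3.3750 4.5000]
S = R + BᵀPB = [1] + [9.5625] = [10.5625]
BᵀPA = [5.0625 -7.3125]
K = S⁻¹·BᵀPA = [0.4793 -0.6923]
A−BK = [1.2189 0.4615; 1.0207 0.1923]
AᵀP(A−BK) = [0.6986 -0.2452; -0.2452 0.5625]
P' = Q + AᵀP(A−BK) = [1.1986 -1.7452; -1.7452 9.5625]
tr(P') = 10.7611

10.7611


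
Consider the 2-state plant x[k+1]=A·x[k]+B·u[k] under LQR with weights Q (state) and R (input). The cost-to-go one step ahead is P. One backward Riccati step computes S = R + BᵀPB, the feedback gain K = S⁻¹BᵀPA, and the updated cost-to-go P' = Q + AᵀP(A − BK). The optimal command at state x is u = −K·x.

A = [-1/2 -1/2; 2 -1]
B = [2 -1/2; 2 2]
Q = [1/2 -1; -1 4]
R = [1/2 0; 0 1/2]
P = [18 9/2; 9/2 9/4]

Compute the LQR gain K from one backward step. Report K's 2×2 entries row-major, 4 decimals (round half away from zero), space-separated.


BᵀP = [45.0000 13.5000; 0.0000 2.2500]
S = R + BᵀPB = [1/2 0; 0 1/2] + [117.0000 4.5000; 4.5000 4.5000] = [117.5000 4.5000; 4.5000 5.0000]
BᵀPA = [4.5000 -36.0000; 4.5000 -2.2500]
K = S⁻¹·BᵀPA = [0.0040 -0.2995; 0.8964 -0.1805]
A−BK = [-0.0597 0.0087; 0.1992 -0.0401]
AᵀP(A−BK) = [0.4482 -0.0902; -0.0902 0.0630]
P' = Q + AᵀP(A−BK) = [0.9482 -1.0902; -1.0902 4.0630]
tr(P') = 5.0112

0.0040 -0.2995 0.8964 -0.1805


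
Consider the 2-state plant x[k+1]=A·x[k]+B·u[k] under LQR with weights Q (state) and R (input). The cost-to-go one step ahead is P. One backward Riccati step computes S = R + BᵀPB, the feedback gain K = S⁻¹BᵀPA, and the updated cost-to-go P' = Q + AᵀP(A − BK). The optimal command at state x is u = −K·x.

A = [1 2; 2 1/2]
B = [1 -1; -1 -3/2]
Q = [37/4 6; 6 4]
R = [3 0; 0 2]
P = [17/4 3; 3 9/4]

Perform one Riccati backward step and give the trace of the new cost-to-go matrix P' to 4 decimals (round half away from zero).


BᵀP = [1.2500 0.7500; -8.7500 -6.3750]
S = R + BᵀPB = [3 0; 0 2] + [0.5000 -2.3750; -2.3750 18.3125] = [3.5000 -2.3750; -2.3750 20.3125]
BᵀPA = [2.7500 2.8750; -21.5000 -20.6875]
K = S⁻¹·BᵀPA = [0.0733 0.1416; -1.0499 -1.0019]
A−BK = [-0.1232 0.8565; 0.4984 -0.8613]
AᵀP(A−BK) = [2.4758 2.3196; 2.3196 2.4285]
P' = Q + AᵀP(A−BK) = [11.7258 8.3196; 8.3196 6.4285]
tr(P') = 18.1543

18.1543


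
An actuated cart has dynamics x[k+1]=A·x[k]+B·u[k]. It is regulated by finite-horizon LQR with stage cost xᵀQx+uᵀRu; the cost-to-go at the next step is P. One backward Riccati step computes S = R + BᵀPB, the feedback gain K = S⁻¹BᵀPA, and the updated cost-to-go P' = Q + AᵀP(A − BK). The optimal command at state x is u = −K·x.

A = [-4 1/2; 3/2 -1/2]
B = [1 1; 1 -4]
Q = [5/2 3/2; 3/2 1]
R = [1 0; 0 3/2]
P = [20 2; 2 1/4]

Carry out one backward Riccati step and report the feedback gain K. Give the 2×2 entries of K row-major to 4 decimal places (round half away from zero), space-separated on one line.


BᵀP = [22.0000 2.2500; 12.0000 1.0000]
S = R + BᵀPB = [1 0; 0 3/2] + [24.2500 13.0000; 13.0000 8.0000] = [25.2500 13.0000; 13.0000 9.5000]
BᵀPA = [-84.6250 9.8750; -46.5000 5.5000]
K = S⁻¹·BᵀPA = [-2.8139 0.3148; -1.0441 0.1481]
A−BK = [-0.1420 0.0370; 0.1376 -0.2222]
AᵀP(A−BK) = [9.8832 -1.1574; -1.1574 0.1389]
P' = Q + AᵀP(A−BK) = [12.3832 0.3426; 0.3426 1.1389]
tr(P') = 13.5220

-2.8139 0.3148 -1.0441 0.1481


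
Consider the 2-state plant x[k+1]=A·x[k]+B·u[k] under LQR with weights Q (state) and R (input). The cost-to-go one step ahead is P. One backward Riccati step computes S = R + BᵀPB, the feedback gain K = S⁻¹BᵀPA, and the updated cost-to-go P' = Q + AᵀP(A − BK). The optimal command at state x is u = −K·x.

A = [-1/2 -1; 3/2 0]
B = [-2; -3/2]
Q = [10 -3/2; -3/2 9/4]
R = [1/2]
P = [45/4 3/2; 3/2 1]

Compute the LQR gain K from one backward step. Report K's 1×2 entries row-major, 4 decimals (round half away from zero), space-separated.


0.0991 0.4361

BᵀP = [-24.7500 -4.5000]
S = R + BᵀPB = [1/2] + [56.2500] = [56.7500]
BᵀPA = [5.6250 24.7500]
K = S⁻¹·BᵀPA = [0.0991 0.4361]
A−BK = [-0.3018 -0.1278; 1.6487 0.6542]
AᵀP(A−BK) = [2.2550 0.9218; 0.9218 0.4559]
P' = Q + AᵀP(A−BK) = [12.2550 -0.5782; -0.5782 2.7059]
tr(P') = 14.9609


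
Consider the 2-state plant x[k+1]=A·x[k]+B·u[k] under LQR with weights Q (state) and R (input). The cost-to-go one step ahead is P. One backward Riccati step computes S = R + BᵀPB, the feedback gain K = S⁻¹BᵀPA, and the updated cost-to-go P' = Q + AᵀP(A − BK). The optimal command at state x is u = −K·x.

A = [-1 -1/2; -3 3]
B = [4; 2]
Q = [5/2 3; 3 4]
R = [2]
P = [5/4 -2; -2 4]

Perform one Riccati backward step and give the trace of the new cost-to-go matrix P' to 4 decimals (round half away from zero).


73.8542

BᵀP = [1.0000 0.0000]
S = R + BᵀPB = [2] + [4.0000] = [6.0000]
BᵀPA = [-1.0000 -0.5000]
K = S⁻¹·BᵀPA = [-0.1667 -0.0833]
A−BK = [-0.3333 -0.1667; -2.6667 3.1667]
AᵀP(A−BK) = [25.0833 -32.4583; -32.4583 42.2708]
P' = Q + AᵀP(A−BK) = [27.5833 -29.4583; -29.4583 46.2708]
tr(P') = 73.8542


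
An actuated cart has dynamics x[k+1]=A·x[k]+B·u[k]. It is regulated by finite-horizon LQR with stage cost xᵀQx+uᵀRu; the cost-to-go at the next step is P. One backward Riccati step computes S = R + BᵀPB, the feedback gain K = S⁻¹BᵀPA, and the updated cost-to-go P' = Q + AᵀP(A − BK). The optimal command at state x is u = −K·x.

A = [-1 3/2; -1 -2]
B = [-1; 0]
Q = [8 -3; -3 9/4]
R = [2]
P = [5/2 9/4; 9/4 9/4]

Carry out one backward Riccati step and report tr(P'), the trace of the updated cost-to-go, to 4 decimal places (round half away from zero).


15.4861

BᵀP = [-2.5000 -2.2500]
S = R + BᵀPB = [2] + [2.5000] = [4.5000]
BᵀPA = [4.7500 0.7500]
K = S⁻¹·BᵀPA = [1.0556 0.1667]
A−BK = [0.0556 1.6667; -1.0000 -2.0000]
AᵀP(A−BK) = [4.2361 1.0833; 1.0833 1.0000]
P' = Q + AᵀP(A−BK) = [12.2361 -1.9167; -1.9167 3.2500]
tr(P') = 15.4861


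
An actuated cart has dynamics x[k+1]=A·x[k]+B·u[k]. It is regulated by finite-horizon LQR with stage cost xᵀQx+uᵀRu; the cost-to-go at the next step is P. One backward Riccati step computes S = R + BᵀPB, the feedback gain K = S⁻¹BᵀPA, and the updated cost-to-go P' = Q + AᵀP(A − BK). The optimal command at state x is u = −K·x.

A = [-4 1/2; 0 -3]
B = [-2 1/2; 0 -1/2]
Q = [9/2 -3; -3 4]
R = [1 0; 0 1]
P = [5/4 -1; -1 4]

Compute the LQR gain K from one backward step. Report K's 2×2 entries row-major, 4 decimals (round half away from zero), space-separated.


BᵀP = [-2.5000 2.0000; 1.1250 -2.5000]
S = R + BᵀPB = [1 0; 0 1] + [5.0000 -2.2500; -2.2500 1.8125] = [6.0000 -2.2500; -2.2500 2.8125]
BᵀPA = [10.0000 -7.2500; -4.5000 8.0625]
K = S⁻¹·BᵀPA = [1.5238 -0.1905; -0.3810 2.7143]
A−BK = [-0.7619 -1.2381; -0.1905 -1.6429]
AᵀP(A−BK) = [3.0476 -0.3810; -0.3810 16.0476]
P' = Q + AᵀP(A−BK) = [7.5476 -3.3810; -3.3810 20.0476]
tr(P') = 27.5952

1.5238 -0.1905 -0.3810 2.7143


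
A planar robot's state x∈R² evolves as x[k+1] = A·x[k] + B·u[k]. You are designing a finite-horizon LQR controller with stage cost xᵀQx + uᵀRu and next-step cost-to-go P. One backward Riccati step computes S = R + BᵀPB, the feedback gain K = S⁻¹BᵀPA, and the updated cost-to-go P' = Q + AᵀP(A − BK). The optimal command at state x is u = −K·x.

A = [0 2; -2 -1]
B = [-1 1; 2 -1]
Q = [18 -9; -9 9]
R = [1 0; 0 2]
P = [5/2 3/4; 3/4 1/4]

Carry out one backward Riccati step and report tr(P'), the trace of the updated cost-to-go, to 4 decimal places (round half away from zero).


BᵀP = [-1.0000 -0.2500; 1.7500 0.5000]
S = R + BᵀPB = [1 0; 0 2] + [0.5000 -0.7500; -0.7500 1.2500] = [1.5000 -0.7500; -0.7500 3.2500]
BᵀPA = [0.5000 -1.7500; -1.0000 3.0000]
K = S⁻¹·BᵀPA = [0.2029 -0.7971; -0.2609 0.7391]
A−BK = [0.4638 0.4638; -2.6667 1.3333]
AᵀP(A−BK) = [0.6377 -1.3623; -1.3623 3.6377]
P' = Q + AᵀP(A−BK) = [18.6377 -10.3623; -10.3623 12.6377]
tr(P') = 31.2754

31.2754


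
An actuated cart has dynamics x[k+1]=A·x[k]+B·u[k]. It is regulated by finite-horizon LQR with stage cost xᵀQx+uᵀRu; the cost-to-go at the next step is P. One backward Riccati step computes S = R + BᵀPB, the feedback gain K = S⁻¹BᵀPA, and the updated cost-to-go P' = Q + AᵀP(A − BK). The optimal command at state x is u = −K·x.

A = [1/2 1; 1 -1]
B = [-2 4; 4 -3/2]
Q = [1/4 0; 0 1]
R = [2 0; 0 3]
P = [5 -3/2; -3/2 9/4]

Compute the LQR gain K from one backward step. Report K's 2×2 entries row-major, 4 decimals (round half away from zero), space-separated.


BᵀP = [-16.0000 12.0000; 22.2500 -9.3750]
S = R + BᵀPB = [2 0; 0 3] + [80.0000 -82.0000; -82.0000 103.0625] = [82.0000 -82.0000; -82.0000 106.0625]
BᵀPA = [4.0000 -28.0000; 1.7500 31.6250]
K = S⁻¹·BᵀPA = [0.2877 -0.1908; 0.2390 0.1506]
A−BK = [0.1196 0.0158; 0.2075 -0.0108]
AᵀP(A−BK) = [0.4309 -0.0004; -0.0004 0.1429]
P' = Q + AᵀP(A−BK) = [0.6809 -0.0004; -0.0004 1.1429]
tr(P') = 1.8238

0.2877 -0.1908 0.2390 0.1506


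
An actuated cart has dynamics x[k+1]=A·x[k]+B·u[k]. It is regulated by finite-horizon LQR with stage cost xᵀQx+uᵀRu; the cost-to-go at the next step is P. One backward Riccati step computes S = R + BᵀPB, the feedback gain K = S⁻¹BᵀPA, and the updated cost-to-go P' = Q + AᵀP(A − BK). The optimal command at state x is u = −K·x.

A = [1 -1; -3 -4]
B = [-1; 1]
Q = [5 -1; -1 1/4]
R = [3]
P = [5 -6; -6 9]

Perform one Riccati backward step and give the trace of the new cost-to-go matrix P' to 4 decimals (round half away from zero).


BᵀP = [-11.0000 15.0000]
S = R + BᵀPB = [3] + [26.0000] = [29.0000]
BᵀPA = [-56.0000 -49.0000]
K = S⁻¹·BᵀPA = [-1.9310 -1.6897]
A−BK = [-0.9310 -2.6897; -1.0690 -2.3103]
AᵀP(A−BK) = [13.8621 14.3793; 14.3793 18.2069]
P' = Q + AᵀP(A−BK) = [18.8621 13.3793; 13.3793 18.4569]
tr(P') = 37.3190

37.3190


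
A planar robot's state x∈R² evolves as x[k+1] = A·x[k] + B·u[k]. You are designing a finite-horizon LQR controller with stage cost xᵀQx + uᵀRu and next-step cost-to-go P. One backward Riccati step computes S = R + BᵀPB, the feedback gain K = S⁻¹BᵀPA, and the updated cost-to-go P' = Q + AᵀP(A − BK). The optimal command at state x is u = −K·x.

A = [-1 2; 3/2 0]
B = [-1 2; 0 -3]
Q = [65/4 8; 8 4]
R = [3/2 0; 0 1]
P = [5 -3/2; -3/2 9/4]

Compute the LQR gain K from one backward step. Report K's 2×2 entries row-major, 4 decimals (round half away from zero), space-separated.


0.0415 -0.9836 -0.4814 0.2487

BᵀP = [-5.0000 1.5000; 14.5000 -9.7500]
S = R + BᵀPB = [3/2 0; 0 1] + [5.0000 -14.5000; -14.5000 58.2500] = [6.5000 -14.5000; -14.5000 59.2500]
BᵀPA = [7.2500 -10.0000; -29.1250 29.0000]
K = S⁻¹·BᵀPA = [0.0415 -0.9836; -0.4814 0.2487]
A−BK = [0.0043 0.5189; 0.0558 0.7462]
AᵀP(A−BK) = [0.2407 -0.1244; -0.1244 2.9507]
P' = Q + AᵀP(A−BK) = [16.4907 7.8756; 7.8756 6.9507]
tr(P') = 23.4414


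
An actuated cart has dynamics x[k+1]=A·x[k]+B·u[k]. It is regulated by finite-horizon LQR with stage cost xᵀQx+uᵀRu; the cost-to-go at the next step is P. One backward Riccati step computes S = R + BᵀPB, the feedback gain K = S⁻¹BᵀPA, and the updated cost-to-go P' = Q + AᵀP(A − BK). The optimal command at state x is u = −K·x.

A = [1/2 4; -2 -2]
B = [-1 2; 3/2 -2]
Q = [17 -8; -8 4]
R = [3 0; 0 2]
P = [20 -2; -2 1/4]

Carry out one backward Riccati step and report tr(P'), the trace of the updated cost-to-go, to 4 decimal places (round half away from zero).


BᵀP = [-23.0000 2.3750; 44.0000 -4.5000]
S = R + BᵀPB = [3 0; 0 2] + [26.5625 -50.7500; -50.7500 97.0000] = [29.5625 -50.7500; -50.7500 99.0000]
BᵀPA = [-16.2500 -96.7500; 31.0000 185.0000]
K = S⁻¹·BᵀPA = [-0.1011 -0.5397; 0.2613 1.5920]
A−BK = [-0.1237 0.2763; -1.3257 1.9936]
AᵀP(A−BK) = [0.2567 0.8772; 0.8772 6.2599]
P' = Q + AᵀP(A−BK) = [17.2567 -7.1228; -7.1228 10.2599]
tr(P') = 27.5166

27.5166


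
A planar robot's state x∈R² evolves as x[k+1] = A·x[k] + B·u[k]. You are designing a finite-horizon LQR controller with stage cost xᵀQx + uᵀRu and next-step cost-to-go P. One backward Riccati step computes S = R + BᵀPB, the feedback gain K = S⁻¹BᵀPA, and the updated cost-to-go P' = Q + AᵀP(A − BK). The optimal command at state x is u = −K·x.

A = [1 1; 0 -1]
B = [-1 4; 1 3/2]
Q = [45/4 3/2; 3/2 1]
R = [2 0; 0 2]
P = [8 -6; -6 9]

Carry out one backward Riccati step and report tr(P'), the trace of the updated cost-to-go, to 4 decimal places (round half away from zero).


BᵀP = [-14.0000 15.0000; 23.0000 -10.5000]
S = R + BᵀPB = [2 0; 0 2] + [29.0000 -33.5000; -33.5000 76.2500] = [31.0000 -33.5000; -33.5000 78.2500]
BᵀPA = [-14.0000 -29.0000; 23.0000 33.5000]
K = S⁻¹·BᵀPA = [-0.2493 -0.8799; 0.1872 0.0514]
A−BK = [0.0019 -0.0855; -0.0315 -0.1972]
AᵀP(A−BK) = [0.2041 0.4987; 0.4987 1.7599]
P' = Q + AᵀP(A−BK) = [11.4541 1.9987; 1.9987 2.7599]
tr(P') = 14.2139

14.2139


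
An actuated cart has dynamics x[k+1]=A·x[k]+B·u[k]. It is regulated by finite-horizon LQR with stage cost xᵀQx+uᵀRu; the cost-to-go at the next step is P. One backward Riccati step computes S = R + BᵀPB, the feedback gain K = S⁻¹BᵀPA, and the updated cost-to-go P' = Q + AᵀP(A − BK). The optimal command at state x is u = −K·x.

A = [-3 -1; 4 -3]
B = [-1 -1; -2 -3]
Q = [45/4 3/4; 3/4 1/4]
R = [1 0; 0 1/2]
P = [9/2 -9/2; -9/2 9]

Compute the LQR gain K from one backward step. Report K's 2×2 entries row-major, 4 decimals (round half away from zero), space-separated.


BᵀP = [4.5000 -13.5000; 9.0000 -22.5000]
S = R + BᵀPB = [1 0; 0 1/2] + [22.5000 36.0000; 36.0000 58.5000] = [23.5000 36.0000; 36.0000 59.0000]
BᵀPA = [-67.5000 36.0000; -117.0000 58.5000]
K = S⁻¹·BᵀPA = [2.5359 0.1989; -3.5304 0.8702]
A−BK = [-3.9945 0.0691; -1.5193 0.0083]
AᵀP(A−BK) = [50.6188 -1.7652; -1.7652 0.4351]
P' = Q + AᵀP(A−BK) = [61.8688 -1.0152; -1.0152 0.6851]
tr(P') = 62.5539

2.5359 0.1989 -3.5304 0.8702


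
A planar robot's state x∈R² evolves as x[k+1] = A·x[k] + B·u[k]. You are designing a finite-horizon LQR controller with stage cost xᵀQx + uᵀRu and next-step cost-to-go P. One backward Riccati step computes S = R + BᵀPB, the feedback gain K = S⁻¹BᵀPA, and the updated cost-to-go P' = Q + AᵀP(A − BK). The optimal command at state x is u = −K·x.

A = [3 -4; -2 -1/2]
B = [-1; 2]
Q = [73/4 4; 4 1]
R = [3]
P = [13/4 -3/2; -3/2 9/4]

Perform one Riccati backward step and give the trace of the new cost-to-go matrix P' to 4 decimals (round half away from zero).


54.7890

BᵀP = [-6.2500 6.0000]
S = R + BᵀPB = [3] + [18.2500] = [21.2500]
BᵀPA = [-30.7500 22.0000]
K = S⁻¹·BᵀPA = [-1.4471 1.0353]
A−BK = [1.5529 -2.9647; 0.8941 -2.5706]
AᵀP(A−BK) = [11.7529 -14.6647; -14.6647 23.7860]
P' = Q + AᵀP(A−BK) = [30.0029 -10.6647; -10.6647 24.7860]
tr(P') = 54.7890


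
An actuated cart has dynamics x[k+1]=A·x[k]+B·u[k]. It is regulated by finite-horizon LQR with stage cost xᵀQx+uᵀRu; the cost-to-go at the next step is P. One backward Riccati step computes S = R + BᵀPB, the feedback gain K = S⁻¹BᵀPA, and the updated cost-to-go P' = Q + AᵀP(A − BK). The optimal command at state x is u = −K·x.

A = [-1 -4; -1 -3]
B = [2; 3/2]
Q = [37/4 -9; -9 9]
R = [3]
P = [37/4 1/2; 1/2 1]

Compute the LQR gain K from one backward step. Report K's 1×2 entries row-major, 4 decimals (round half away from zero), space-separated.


-0.4807 -1.8674

BᵀP = [19.2500 2.5000]
S = R + BᵀPB = [3] + [42.2500] = [45.2500]
BᵀPA = [-21.7500 -84.5000]
K = S⁻¹·BᵀPA = [-0.4807 -1.8674]
A−BK = [-0.0387 -0.2652; -0.2790 -0.1989]
AᵀP(A−BK) = [0.7956 2.8840; 2.8840 11.2044]
P' = Q + AᵀP(A−BK) = [10.0456 -6.1160; -6.1160 20.2044]
tr(P') = 30.2500


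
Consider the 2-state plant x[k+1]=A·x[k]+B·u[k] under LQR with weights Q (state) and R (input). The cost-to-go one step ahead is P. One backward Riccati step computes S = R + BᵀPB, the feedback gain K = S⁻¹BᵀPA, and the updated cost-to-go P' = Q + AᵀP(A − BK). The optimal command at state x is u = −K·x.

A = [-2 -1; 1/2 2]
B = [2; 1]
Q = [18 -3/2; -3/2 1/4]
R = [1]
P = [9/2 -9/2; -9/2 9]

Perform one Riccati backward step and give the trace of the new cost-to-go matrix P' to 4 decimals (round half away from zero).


95.8750

BᵀP = [4.5000 0.0000]
S = R + BᵀPB = [1] + [9.0000] = [10.0000]
BᵀPA = [-9.0000 -4.5000]
K = S⁻¹·BᵀPA = [-0.9000 -0.4500]
A−BK = [-0.2000 -0.1000; 1.4000 2.4500]
AᵀP(A−BK) = [21.1500 34.2000; 34.2000 56.4750]
P' = Q + AᵀP(A−BK) = [39.1500 32.7000; 32.7000 56.7250]
tr(P') = 95.8750


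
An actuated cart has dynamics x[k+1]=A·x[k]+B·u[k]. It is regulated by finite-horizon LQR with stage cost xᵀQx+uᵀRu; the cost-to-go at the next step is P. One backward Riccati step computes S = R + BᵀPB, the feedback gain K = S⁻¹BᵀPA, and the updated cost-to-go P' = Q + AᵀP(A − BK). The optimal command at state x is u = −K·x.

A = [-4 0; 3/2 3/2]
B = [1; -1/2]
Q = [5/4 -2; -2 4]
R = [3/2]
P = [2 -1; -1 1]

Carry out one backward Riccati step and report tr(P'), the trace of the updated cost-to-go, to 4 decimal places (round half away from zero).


21.0921

BᵀP = [2.5000 -1.5000]
S = R + BᵀPB = [3/2] + [3.2500] = [4.7500]
BᵀPA = [-12.2500 -2.2500]
K = S⁻¹·BᵀPA = [-2.5789 -0.4737]
A−BK = [-1.4211 0.4737; 0.2105 1.2632]
AᵀP(A−BK) = [14.6579 2.4474; 2.4474 1.1842]
P' = Q + AᵀP(A−BK) = [15.9079 0.4474; 0.4474 5.1842]
tr(P') = 21.0921


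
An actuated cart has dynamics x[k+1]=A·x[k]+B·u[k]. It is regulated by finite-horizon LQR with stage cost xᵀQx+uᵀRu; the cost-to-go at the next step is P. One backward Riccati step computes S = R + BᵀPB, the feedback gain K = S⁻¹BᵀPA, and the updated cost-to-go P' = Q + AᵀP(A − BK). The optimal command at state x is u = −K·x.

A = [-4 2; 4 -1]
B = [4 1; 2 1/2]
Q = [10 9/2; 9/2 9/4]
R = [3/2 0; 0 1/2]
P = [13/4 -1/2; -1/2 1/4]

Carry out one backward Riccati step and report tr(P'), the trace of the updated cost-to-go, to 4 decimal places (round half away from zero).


22.4138

BᵀP = [12.0000 -1.5000; 3.0000 -0.3750]
S = R + BᵀPB = [3/2 0; 0 1/2] + [45.0000 11.2500; 11.2500 2.8125] = [46.5000 11.2500; 11.2500 3.3125]
BᵀPA = [-54.0000 25.5000; -13.5000 6.3750]
K = S⁻¹·BᵀPA = [-0.9829 0.4642; -0.7372 0.3481]
A−BK = [0.6689 -0.2048; 6.3345 -2.1024]
AᵀP(A−BK) = [8.9693 -3.2355; -3.2355 1.1945]
P' = Q + AᵀP(A−BK) = [18.9693 1.2645; 1.2645 3.4445]
tr(P') = 22.4138
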